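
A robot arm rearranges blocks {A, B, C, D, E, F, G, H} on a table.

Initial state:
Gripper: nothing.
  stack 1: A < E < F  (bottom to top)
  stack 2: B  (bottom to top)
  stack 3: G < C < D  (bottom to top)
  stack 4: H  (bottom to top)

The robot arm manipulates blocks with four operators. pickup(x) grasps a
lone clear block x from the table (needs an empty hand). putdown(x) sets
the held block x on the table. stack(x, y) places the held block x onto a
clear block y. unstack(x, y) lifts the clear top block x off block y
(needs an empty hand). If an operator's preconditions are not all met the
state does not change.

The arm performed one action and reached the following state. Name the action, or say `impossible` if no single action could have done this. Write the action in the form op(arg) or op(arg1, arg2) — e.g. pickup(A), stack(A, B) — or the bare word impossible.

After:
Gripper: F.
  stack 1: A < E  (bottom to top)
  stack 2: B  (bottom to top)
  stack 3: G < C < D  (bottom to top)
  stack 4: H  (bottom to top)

unstack(F, E)

target: towers=[A/E; B; G/C/D; H] holding=F
         pickup(H) → towers=[A/E/F; B; G/C/D] holding=H
         pickup(B) → towers=[A/E/F; G/C/D; H] holding=B
     unstack(F, E) → towers=[A/E; B; G/C/D; H] holding=F  ← match
     unstack(D, C) → towers=[A/E/F; B; G/C; H] holding=D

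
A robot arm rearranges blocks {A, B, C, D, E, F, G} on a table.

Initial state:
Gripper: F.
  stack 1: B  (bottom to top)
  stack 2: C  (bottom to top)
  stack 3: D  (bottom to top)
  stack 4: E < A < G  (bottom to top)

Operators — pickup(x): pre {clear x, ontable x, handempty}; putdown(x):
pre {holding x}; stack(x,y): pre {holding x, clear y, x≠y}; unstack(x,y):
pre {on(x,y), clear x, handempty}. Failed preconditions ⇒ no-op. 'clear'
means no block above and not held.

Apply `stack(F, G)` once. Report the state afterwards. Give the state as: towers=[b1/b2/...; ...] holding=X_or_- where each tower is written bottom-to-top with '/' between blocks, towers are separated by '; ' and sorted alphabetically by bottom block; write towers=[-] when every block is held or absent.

before: towers=[B; C; D; E/A/G] holding=F
pre[stack(F, G)]: holding(F) ok, clear(G) ok, F≠G ok
all met → apply stack(F, G)
after:  towers=[B; C; D; E/A/G/F] holding=-

towers=[B; C; D; E/A/G/F] holding=-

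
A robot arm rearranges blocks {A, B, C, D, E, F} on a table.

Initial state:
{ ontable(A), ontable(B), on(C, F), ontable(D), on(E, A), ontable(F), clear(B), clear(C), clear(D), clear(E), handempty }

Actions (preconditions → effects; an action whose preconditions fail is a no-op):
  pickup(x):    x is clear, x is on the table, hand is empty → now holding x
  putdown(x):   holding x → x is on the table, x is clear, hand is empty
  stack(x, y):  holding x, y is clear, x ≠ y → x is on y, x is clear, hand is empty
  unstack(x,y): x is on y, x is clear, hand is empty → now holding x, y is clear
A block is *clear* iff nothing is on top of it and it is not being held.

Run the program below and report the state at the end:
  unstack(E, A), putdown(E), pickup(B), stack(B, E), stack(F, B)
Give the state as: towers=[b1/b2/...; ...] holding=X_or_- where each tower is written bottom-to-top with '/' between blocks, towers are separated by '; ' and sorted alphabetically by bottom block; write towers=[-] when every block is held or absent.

towers=[A; D; E/B; F/C] holding=-

step 1 (unstack(E, A)): towers=[A; B; D; F/C] holding=E
step 2 (putdown(E)): towers=[A; B; D; E; F/C] holding=-
step 3 (pickup(B)): towers=[A; D; E; F/C] holding=B
step 4 (stack(B, E)): towers=[A; D; E/B; F/C] holding=-
step 5 (stack(F, B)) [no-op]: towers=[A; D; E/B; F/C] holding=-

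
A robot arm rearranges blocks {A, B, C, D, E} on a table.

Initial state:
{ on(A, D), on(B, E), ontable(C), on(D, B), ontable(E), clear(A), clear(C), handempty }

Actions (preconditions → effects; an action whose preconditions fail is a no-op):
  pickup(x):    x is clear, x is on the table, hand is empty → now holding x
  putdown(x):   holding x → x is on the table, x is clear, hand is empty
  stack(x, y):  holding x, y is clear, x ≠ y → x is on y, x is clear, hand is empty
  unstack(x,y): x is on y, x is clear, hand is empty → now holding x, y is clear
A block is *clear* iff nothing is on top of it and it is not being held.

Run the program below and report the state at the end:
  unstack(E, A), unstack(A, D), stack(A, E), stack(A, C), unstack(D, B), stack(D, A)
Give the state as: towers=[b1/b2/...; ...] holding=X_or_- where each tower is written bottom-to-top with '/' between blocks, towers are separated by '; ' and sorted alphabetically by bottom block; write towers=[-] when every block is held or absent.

towers=[C/A/D; E/B] holding=-

step 1 (unstack(E, A)) [no-op]: towers=[C; E/B/D/A] holding=-
step 2 (unstack(A, D)): towers=[C; E/B/D] holding=A
step 3 (stack(A, E)) [no-op]: towers=[C; E/B/D] holding=A
step 4 (stack(A, C)): towers=[C/A; E/B/D] holding=-
step 5 (unstack(D, B)): towers=[C/A; E/B] holding=D
step 6 (stack(D, A)): towers=[C/A/D; E/B] holding=-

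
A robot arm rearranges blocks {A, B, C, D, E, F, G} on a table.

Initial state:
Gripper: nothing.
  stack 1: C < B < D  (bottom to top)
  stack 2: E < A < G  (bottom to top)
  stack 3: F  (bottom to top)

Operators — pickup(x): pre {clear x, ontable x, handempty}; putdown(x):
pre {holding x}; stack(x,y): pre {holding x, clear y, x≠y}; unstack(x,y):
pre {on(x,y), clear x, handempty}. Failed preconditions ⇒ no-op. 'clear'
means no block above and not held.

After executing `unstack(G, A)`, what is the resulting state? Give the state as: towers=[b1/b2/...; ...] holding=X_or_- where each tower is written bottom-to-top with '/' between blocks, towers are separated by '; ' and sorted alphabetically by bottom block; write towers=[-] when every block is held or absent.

before: towers=[C/B/D; E/A/G; F] holding=-
pre[unstack(G, A)]: on(G,A) ok, clear(G) ok, handempty ok
all met → apply unstack(G, A)
after:  towers=[C/B/D; E/A; F] holding=G

towers=[C/B/D; E/A; F] holding=G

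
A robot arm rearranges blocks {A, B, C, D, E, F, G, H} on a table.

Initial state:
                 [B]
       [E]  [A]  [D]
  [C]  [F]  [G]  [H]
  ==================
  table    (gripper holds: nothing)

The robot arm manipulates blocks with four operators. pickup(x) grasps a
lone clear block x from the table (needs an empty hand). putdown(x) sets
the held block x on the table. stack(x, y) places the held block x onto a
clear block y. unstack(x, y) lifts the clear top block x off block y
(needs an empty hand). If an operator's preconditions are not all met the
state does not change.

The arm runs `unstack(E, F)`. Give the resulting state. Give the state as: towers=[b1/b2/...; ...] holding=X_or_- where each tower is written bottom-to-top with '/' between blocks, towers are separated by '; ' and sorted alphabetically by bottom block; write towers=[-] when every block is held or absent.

towers=[C; F; G/A; H/D/B] holding=E

before: towers=[C; F/E; G/A; H/D/B] holding=-
pre[unstack(E, F)]: on(E,F) ok, clear(E) ok, handempty ok
all met → apply unstack(E, F)
after:  towers=[C; F; G/A; H/D/B] holding=E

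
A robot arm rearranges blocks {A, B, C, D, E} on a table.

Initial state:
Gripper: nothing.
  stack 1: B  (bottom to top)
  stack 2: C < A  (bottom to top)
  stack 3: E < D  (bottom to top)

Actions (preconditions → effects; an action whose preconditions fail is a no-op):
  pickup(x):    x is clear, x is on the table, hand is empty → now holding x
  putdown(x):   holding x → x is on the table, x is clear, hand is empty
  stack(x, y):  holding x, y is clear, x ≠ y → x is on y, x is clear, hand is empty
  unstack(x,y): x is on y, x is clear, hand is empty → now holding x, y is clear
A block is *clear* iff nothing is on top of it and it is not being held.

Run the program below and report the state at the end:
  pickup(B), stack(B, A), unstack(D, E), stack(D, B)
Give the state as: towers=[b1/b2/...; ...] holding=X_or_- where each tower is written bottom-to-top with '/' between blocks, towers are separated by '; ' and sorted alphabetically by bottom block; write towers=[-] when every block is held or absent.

towers=[C/A/B/D; E] holding=-

step 1 (pickup(B)): towers=[C/A; E/D] holding=B
step 2 (stack(B, A)): towers=[C/A/B; E/D] holding=-
step 3 (unstack(D, E)): towers=[C/A/B; E] holding=D
step 4 (stack(D, B)): towers=[C/A/B/D; E] holding=-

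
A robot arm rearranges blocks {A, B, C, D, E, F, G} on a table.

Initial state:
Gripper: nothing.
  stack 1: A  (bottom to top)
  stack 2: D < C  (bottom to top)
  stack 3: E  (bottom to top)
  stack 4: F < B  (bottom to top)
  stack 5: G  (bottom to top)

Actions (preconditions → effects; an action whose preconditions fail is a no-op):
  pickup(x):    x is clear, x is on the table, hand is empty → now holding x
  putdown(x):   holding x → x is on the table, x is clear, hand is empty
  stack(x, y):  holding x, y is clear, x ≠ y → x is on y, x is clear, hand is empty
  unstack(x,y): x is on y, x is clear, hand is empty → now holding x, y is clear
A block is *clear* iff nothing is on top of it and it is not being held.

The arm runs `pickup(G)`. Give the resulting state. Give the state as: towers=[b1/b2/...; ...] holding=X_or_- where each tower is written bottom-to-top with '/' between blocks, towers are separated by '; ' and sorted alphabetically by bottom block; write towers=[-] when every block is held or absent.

before: towers=[A; D/C; E; F/B; G] holding=-
pre[pickup(G)]: clear(G) ✓, ontable(G) ✓, handempty ✓
all met → apply pickup(G)
after:  towers=[A; D/C; E; F/B] holding=G

towers=[A; D/C; E; F/B] holding=G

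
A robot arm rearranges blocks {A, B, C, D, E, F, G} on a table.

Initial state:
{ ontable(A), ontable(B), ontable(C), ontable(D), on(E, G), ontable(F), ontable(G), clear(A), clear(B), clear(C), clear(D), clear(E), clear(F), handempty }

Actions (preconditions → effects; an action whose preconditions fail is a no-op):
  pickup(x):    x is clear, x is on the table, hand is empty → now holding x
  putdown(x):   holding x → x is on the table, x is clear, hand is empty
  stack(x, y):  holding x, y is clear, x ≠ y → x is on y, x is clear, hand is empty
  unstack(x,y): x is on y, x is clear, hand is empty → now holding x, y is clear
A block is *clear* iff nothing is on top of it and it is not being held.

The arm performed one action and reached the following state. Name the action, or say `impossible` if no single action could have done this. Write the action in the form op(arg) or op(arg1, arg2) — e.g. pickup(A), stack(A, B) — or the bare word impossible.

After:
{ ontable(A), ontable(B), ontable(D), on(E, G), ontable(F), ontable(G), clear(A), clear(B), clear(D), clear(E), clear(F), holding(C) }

pickup(C)

target: towers=[A; B; D; F; G/E] holding=C
         pickup(B) → towers=[A; C; D; F; G/E] holding=B
         pickup(F) → towers=[A; B; C; D; G/E] holding=F
         pickup(D) → towers=[A; B; C; F; G/E] holding=D
         pickup(A) → towers=[B; C; D; F; G/E] holding=A
     unstack(E, G) → towers=[A; B; C; D; F; G] holding=E
         pickup(C) → towers=[A; B; D; F; G/E] holding=C  ← match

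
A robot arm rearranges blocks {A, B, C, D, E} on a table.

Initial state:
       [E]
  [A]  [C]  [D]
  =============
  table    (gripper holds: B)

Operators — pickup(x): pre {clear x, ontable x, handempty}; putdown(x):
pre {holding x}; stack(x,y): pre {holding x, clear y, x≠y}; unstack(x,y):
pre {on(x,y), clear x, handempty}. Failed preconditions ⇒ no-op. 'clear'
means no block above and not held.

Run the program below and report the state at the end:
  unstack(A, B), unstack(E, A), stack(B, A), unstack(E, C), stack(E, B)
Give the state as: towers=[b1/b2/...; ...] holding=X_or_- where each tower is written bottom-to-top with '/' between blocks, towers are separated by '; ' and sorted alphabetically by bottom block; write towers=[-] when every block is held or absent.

step 1 (unstack(A, B)) [no-op]: towers=[A; C/E; D] holding=B
step 2 (unstack(E, A)) [no-op]: towers=[A; C/E; D] holding=B
step 3 (stack(B, A)): towers=[A/B; C/E; D] holding=-
step 4 (unstack(E, C)): towers=[A/B; C; D] holding=E
step 5 (stack(E, B)): towers=[A/B/E; C; D] holding=-

towers=[A/B/E; C; D] holding=-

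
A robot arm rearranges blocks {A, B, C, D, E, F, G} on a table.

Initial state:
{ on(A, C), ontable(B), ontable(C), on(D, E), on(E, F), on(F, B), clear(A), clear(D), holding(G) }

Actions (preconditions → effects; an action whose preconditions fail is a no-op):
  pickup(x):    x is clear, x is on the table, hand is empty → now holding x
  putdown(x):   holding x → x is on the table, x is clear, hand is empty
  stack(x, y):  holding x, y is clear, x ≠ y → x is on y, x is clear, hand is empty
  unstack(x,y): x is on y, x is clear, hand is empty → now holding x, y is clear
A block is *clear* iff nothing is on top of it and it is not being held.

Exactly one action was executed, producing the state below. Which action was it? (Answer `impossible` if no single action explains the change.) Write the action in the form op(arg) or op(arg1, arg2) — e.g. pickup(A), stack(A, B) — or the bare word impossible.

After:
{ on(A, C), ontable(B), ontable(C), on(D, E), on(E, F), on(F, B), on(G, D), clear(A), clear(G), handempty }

stack(G, D)

target: towers=[B/F/E/D/G; C/A] holding=-
        putdown(G) → towers=[B/F/E/D; C/A; G] holding=-
       stack(G, D) → towers=[B/F/E/D/G; C/A] holding=-  ← match
       stack(G, A) → towers=[B/F/E/D; C/A/G] holding=-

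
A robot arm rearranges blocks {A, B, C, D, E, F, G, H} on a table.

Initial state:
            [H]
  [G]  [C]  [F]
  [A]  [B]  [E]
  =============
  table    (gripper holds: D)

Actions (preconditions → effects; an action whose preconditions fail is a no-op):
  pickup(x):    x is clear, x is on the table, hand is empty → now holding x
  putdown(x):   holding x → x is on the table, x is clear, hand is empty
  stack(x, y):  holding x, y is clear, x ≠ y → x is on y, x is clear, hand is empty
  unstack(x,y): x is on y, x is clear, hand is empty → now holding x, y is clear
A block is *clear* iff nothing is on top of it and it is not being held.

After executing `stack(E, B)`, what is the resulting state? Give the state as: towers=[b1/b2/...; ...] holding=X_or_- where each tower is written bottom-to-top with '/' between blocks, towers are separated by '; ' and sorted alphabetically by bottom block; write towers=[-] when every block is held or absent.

towers=[A/G; B/C; E/F/H] holding=D

before: towers=[A/G; B/C; E/F/H] holding=D
pre[stack(E, B)]: holding(E) fail, clear(B) fail, E≠B ok
holding(E), clear(B) unmet → stack(E, B) is a no-op
after:  towers=[A/G; B/C; E/F/H] holding=D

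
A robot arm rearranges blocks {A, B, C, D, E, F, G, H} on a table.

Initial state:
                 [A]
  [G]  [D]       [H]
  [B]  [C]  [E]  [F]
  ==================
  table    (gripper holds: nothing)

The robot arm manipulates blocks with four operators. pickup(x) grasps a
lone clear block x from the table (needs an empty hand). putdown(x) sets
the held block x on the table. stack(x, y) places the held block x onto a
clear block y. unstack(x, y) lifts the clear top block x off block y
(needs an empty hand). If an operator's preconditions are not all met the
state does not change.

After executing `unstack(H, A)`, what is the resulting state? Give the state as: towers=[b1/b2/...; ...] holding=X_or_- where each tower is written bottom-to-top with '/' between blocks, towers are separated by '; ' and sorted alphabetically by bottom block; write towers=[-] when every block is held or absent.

towers=[B/G; C/D; E; F/H/A] holding=-

before: towers=[B/G; C/D; E; F/H/A] holding=-
pre[unstack(H, A)]: on(H,A) fail, clear(H) fail, handempty ok
on(H,A), clear(H) unmet → unstack(H, A) is a no-op
after:  towers=[B/G; C/D; E; F/H/A] holding=-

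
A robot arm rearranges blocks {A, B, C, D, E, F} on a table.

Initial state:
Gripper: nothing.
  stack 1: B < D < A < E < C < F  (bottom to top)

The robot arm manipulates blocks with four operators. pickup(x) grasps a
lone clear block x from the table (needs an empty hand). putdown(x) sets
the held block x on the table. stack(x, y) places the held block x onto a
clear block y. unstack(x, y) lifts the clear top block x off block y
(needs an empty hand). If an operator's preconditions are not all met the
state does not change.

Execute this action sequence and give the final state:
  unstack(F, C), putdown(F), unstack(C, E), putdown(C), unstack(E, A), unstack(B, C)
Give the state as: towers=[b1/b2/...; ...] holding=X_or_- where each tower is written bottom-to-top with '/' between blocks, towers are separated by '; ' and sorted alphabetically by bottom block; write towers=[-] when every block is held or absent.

towers=[B/D/A; C; F] holding=E

step 1 (unstack(F, C)): towers=[B/D/A/E/C] holding=F
step 2 (putdown(F)): towers=[B/D/A/E/C; F] holding=-
step 3 (unstack(C, E)): towers=[B/D/A/E; F] holding=C
step 4 (putdown(C)): towers=[B/D/A/E; C; F] holding=-
step 5 (unstack(E, A)): towers=[B/D/A; C; F] holding=E
step 6 (unstack(B, C)) [no-op]: towers=[B/D/A; C; F] holding=E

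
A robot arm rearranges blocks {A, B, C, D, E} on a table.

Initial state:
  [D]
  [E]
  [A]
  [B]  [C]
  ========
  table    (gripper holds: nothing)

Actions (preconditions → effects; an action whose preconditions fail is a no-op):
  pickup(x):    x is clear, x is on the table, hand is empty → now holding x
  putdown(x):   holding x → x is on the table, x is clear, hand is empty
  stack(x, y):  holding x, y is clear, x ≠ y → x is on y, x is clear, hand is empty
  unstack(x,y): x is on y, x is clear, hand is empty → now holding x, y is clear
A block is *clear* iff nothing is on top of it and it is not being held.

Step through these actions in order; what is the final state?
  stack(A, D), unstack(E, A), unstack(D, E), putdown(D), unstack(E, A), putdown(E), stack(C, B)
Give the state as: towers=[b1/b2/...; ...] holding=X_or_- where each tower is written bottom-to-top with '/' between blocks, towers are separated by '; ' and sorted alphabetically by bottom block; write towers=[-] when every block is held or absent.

step 1 (stack(A, D)) [no-op]: towers=[B/A/E/D; C] holding=-
step 2 (unstack(E, A)) [no-op]: towers=[B/A/E/D; C] holding=-
step 3 (unstack(D, E)): towers=[B/A/E; C] holding=D
step 4 (putdown(D)): towers=[B/A/E; C; D] holding=-
step 5 (unstack(E, A)): towers=[B/A; C; D] holding=E
step 6 (putdown(E)): towers=[B/A; C; D; E] holding=-
step 7 (stack(C, B)) [no-op]: towers=[B/A; C; D; E] holding=-

towers=[B/A; C; D; E] holding=-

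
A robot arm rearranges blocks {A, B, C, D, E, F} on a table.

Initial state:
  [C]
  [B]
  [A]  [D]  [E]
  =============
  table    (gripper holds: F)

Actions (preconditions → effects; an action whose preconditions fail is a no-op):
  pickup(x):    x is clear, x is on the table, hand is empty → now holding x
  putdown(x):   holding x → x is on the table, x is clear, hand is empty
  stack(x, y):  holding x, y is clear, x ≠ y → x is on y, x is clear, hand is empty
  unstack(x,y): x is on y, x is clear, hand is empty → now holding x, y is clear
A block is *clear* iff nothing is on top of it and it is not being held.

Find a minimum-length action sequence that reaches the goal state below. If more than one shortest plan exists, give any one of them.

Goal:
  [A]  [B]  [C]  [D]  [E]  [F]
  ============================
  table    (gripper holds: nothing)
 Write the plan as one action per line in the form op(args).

step 1 (putdown(F)): towers=[A/B/C; D; E; F] holding=-
step 2 (unstack(C, B)): towers=[A/B; D; E; F] holding=C
step 3 (putdown(C)): towers=[A/B; C; D; E; F] holding=-
step 4 (unstack(B, A)): towers=[A; C; D; E; F] holding=B
step 5 (putdown(B)): towers=[A; B; C; D; E; F] holding=-
goal check: towers=[A; B; C; D; E; F] holding=- — reached (length 5, optimal by BFS)

putdown(F)
unstack(C, B)
putdown(C)
unstack(B, A)
putdown(B)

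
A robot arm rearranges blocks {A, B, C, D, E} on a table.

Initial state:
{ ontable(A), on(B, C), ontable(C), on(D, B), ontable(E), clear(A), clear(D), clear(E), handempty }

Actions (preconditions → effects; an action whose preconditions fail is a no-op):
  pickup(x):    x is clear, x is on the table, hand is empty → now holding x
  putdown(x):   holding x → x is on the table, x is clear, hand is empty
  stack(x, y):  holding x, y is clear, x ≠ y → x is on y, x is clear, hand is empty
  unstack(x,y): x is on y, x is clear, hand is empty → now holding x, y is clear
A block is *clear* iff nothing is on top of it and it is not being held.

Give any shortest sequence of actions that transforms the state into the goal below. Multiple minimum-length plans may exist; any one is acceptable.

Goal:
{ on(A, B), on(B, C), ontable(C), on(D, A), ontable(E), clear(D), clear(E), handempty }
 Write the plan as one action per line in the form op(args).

step 1 (unstack(D, B)): towers=[A; C/B; E] holding=D
step 2 (putdown(D)): towers=[A; C/B; D; E] holding=-
step 3 (pickup(A)): towers=[C/B; D; E] holding=A
step 4 (stack(A, B)): towers=[C/B/A; D; E] holding=-
step 5 (pickup(D)): towers=[C/B/A; E] holding=D
step 6 (stack(D, A)): towers=[C/B/A/D; E] holding=-
goal check: towers=[C/B/A/D; E] holding=- — reached (length 6, optimal by BFS)

unstack(D, B)
putdown(D)
pickup(A)
stack(A, B)
pickup(D)
stack(D, A)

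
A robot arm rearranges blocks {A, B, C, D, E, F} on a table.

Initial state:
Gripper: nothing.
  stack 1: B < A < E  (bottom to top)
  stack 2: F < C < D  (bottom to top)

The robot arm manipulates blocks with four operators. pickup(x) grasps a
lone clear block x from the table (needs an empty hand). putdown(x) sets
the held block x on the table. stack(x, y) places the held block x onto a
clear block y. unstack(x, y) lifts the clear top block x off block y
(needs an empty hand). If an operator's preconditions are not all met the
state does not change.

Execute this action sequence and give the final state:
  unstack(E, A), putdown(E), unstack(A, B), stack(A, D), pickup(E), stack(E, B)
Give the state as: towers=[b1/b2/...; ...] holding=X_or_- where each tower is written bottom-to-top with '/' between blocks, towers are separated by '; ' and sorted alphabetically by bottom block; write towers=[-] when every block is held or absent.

step 1 (unstack(E, A)): towers=[B/A; F/C/D] holding=E
step 2 (putdown(E)): towers=[B/A; E; F/C/D] holding=-
step 3 (unstack(A, B)): towers=[B; E; F/C/D] holding=A
step 4 (stack(A, D)): towers=[B; E; F/C/D/A] holding=-
step 5 (pickup(E)): towers=[B; F/C/D/A] holding=E
step 6 (stack(E, B)): towers=[B/E; F/C/D/A] holding=-

towers=[B/E; F/C/D/A] holding=-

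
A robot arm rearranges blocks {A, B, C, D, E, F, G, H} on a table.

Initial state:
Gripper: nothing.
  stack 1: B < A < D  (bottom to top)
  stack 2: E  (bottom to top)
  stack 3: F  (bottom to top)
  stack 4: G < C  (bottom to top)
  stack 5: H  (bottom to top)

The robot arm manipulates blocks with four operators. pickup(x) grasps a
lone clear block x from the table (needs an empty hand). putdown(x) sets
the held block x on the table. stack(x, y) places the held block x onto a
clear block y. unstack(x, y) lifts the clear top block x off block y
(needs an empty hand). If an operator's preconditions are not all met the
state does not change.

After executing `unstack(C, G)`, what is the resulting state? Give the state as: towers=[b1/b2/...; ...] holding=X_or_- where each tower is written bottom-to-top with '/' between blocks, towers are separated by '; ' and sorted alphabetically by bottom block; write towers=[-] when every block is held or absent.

towers=[B/A/D; E; F; G; H] holding=C

before: towers=[B/A/D; E; F; G/C; H] holding=-
pre[unstack(C, G)]: on(C,G) ok, clear(C) ok, handempty ok
all met → apply unstack(C, G)
after:  towers=[B/A/D; E; F; G; H] holding=C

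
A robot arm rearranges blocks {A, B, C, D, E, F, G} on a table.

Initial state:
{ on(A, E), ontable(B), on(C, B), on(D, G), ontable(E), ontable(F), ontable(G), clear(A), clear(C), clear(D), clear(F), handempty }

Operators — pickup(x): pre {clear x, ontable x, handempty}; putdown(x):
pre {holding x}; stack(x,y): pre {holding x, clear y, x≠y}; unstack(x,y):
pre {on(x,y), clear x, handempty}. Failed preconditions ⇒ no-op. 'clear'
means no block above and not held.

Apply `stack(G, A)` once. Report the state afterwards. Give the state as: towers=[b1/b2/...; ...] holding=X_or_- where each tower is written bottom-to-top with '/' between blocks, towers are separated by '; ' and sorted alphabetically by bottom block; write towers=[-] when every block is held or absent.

towers=[B/C; E/A; F; G/D] holding=-

before: towers=[B/C; E/A; F; G/D] holding=-
pre[stack(G, A)]: holding(G) ✗, clear(A) ✓, G≠A ✓
holding(G) unmet → stack(G, A) is a no-op
after:  towers=[B/C; E/A; F; G/D] holding=-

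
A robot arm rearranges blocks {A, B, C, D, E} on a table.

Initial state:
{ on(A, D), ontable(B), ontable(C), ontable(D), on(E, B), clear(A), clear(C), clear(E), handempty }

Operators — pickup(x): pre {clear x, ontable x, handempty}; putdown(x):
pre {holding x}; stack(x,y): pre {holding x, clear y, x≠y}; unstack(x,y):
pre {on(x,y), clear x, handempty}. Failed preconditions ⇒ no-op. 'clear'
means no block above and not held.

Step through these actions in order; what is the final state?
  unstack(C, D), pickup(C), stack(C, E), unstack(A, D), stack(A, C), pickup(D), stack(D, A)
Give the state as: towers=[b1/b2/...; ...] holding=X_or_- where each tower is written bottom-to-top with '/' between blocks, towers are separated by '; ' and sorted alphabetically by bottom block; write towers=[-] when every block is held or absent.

step 1 (unstack(C, D)) [no-op]: towers=[B/E; C; D/A] holding=-
step 2 (pickup(C)): towers=[B/E; D/A] holding=C
step 3 (stack(C, E)): towers=[B/E/C; D/A] holding=-
step 4 (unstack(A, D)): towers=[B/E/C; D] holding=A
step 5 (stack(A, C)): towers=[B/E/C/A; D] holding=-
step 6 (pickup(D)): towers=[B/E/C/A] holding=D
step 7 (stack(D, A)): towers=[B/E/C/A/D] holding=-

towers=[B/E/C/A/D] holding=-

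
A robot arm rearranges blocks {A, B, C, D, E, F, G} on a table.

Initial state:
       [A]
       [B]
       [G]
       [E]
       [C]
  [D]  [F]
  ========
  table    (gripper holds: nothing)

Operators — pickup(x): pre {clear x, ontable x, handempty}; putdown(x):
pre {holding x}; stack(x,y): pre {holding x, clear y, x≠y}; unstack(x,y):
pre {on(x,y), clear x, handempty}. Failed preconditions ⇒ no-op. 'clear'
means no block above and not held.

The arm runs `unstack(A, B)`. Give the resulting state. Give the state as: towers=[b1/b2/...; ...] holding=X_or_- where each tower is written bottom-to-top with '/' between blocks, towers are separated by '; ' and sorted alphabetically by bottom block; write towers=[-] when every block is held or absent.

towers=[D; F/C/E/G/B] holding=A

before: towers=[D; F/C/E/G/B/A] holding=-
pre[unstack(A, B)]: on(A,B) ok, clear(A) ok, handempty ok
all met → apply unstack(A, B)
after:  towers=[D; F/C/E/G/B] holding=A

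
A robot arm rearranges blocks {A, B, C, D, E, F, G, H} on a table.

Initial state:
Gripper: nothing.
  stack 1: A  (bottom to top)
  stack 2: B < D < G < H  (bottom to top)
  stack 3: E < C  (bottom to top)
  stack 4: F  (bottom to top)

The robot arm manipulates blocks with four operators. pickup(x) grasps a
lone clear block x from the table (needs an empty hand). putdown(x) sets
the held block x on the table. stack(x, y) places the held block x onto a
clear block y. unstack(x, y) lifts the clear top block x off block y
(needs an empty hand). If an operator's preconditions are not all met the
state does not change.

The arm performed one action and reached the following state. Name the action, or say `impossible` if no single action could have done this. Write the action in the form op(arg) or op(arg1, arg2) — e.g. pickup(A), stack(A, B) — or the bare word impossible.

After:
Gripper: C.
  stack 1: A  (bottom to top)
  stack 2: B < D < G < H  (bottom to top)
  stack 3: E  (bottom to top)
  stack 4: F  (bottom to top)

unstack(C, E)

target: towers=[A; B/D/G/H; E; F] holding=C
         pickup(A) → towers=[B/D/G/H; E/C; F] holding=A
     unstack(H, G) → towers=[A; B/D/G; E/C; F] holding=H
         pickup(F) → towers=[A; B/D/G/H; E/C] holding=F
     unstack(C, E) → towers=[A; B/D/G/H; E; F] holding=C  ← match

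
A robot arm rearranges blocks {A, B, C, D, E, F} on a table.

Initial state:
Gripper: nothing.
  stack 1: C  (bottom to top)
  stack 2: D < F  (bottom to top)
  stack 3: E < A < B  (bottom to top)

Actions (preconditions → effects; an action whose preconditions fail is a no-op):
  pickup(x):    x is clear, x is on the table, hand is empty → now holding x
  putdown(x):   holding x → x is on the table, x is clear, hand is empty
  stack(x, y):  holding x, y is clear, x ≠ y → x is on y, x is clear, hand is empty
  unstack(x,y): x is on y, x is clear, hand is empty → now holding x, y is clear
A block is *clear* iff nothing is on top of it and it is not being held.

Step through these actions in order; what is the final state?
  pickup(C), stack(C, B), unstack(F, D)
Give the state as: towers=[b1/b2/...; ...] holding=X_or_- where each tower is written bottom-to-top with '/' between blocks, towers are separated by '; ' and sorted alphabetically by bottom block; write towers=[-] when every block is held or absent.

step 1 (pickup(C)): towers=[D/F; E/A/B] holding=C
step 2 (stack(C, B)): towers=[D/F; E/A/B/C] holding=-
step 3 (unstack(F, D)): towers=[D; E/A/B/C] holding=F

towers=[D; E/A/B/C] holding=F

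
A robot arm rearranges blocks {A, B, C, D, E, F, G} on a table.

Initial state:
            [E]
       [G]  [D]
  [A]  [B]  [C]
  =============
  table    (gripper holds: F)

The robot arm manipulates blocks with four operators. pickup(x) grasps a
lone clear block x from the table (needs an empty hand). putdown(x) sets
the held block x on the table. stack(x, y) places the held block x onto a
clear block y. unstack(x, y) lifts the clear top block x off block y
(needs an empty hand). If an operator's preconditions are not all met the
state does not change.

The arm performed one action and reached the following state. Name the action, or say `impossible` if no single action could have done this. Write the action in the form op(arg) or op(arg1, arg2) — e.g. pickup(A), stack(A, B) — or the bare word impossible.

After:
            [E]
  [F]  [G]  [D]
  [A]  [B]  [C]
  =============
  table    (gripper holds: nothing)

target: towers=[A/F; B/G; C/D/E] holding=-
        putdown(F) → towers=[A; B/G; C/D/E; F] holding=-
       stack(F, G) → towers=[A; B/G/F; C/D/E] holding=-
       stack(F, A) → towers=[A/F; B/G; C/D/E] holding=-  ← match
       stack(F, E) → towers=[A; B/G; C/D/E/F] holding=-

stack(F, A)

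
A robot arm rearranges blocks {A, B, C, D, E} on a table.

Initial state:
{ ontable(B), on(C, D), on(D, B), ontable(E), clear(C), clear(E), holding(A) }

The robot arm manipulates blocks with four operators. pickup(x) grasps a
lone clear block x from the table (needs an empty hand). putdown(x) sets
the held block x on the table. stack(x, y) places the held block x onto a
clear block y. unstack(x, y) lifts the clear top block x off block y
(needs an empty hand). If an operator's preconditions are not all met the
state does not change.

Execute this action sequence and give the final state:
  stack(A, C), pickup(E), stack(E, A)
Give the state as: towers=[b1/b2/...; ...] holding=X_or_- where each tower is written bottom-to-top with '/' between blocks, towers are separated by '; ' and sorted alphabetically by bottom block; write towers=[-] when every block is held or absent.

step 1 (stack(A, C)): towers=[B/D/C/A; E] holding=-
step 2 (pickup(E)): towers=[B/D/C/A] holding=E
step 3 (stack(E, A)): towers=[B/D/C/A/E] holding=-

towers=[B/D/C/A/E] holding=-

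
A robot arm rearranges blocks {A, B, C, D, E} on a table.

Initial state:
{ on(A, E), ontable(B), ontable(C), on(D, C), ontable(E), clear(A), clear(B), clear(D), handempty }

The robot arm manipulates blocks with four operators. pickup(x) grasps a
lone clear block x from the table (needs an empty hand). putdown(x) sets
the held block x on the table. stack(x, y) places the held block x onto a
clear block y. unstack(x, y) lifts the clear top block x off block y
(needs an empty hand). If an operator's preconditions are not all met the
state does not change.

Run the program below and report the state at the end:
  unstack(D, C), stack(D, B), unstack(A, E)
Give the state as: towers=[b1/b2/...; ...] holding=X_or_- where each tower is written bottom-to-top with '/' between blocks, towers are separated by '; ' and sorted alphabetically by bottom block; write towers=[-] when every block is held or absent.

step 1 (unstack(D, C)): towers=[B; C; E/A] holding=D
step 2 (stack(D, B)): towers=[B/D; C; E/A] holding=-
step 3 (unstack(A, E)): towers=[B/D; C; E] holding=A

towers=[B/D; C; E] holding=A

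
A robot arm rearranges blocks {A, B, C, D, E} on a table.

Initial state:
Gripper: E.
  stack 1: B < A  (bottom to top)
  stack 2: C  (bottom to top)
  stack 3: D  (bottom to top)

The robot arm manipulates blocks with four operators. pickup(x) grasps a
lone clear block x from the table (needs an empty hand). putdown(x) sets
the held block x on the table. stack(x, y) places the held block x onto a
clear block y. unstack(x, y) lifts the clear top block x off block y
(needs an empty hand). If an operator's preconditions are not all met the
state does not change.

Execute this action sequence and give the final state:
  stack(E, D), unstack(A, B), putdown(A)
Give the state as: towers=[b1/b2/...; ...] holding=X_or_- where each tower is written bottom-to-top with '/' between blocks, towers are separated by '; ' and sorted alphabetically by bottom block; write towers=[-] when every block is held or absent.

step 1 (stack(E, D)): towers=[B/A; C; D/E] holding=-
step 2 (unstack(A, B)): towers=[B; C; D/E] holding=A
step 3 (putdown(A)): towers=[A; B; C; D/E] holding=-

towers=[A; B; C; D/E] holding=-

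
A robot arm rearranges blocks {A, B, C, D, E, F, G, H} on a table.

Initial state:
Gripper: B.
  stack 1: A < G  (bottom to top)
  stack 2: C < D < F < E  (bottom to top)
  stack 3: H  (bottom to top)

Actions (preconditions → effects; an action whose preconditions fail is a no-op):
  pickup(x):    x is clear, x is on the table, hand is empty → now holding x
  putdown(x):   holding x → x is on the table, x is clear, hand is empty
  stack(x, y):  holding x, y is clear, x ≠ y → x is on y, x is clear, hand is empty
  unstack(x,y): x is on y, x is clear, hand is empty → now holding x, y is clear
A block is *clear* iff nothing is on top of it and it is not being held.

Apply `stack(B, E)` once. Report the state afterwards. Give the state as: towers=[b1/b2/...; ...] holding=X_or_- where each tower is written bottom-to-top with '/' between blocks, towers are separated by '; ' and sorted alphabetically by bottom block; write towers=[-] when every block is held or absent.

towers=[A/G; C/D/F/E/B; H] holding=-

before: towers=[A/G; C/D/F/E; H] holding=B
pre[stack(B, E)]: holding(B) yes, clear(E) yes, B≠E yes
all met → apply stack(B, E)
after:  towers=[A/G; C/D/F/E/B; H] holding=-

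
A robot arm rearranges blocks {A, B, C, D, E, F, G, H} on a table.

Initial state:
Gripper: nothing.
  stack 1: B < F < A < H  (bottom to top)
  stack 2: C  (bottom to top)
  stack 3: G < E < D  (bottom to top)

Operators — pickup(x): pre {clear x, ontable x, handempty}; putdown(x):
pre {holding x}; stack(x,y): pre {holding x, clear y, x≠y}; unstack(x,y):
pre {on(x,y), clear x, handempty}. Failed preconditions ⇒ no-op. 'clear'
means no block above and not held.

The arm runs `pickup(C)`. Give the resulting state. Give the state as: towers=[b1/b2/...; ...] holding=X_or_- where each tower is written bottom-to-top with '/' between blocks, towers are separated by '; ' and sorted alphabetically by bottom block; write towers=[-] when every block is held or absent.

towers=[B/F/A/H; G/E/D] holding=C

before: towers=[B/F/A/H; C; G/E/D] holding=-
pre[pickup(C)]: clear(C) ✓, ontable(C) ✓, handempty ✓
all met → apply pickup(C)
after:  towers=[B/F/A/H; G/E/D] holding=C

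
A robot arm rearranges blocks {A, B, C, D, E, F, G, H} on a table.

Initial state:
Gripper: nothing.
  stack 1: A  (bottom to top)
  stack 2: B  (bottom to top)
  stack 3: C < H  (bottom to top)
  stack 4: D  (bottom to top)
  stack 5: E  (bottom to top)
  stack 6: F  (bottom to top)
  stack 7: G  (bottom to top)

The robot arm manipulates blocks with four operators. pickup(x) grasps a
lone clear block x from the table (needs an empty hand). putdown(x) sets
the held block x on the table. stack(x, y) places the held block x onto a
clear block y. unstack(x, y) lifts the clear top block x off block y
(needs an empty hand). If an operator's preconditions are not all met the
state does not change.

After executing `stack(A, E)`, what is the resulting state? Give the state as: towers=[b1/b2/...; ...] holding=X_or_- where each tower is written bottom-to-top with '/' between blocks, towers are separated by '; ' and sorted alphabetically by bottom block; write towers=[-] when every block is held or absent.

before: towers=[A; B; C/H; D; E; F; G] holding=-
pre[stack(A, E)]: holding(A) fail, clear(E) ok, A≠E ok
holding(A) unmet → stack(A, E) is a no-op
after:  towers=[A; B; C/H; D; E; F; G] holding=-

towers=[A; B; C/H; D; E; F; G] holding=-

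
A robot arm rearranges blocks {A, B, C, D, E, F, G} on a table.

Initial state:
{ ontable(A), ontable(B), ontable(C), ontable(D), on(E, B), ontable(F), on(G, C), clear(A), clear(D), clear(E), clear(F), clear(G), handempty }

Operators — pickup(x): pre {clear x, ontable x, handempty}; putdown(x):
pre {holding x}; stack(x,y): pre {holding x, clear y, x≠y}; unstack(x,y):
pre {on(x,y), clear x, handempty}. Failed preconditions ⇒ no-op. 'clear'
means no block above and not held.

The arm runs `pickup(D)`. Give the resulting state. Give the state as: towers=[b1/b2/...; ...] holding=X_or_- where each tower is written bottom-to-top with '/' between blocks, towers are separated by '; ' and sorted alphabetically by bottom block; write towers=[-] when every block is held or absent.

towers=[A; B/E; C/G; F] holding=D

before: towers=[A; B/E; C/G; D; F] holding=-
pre[pickup(D)]: clear(D) ✓, ontable(D) ✓, handempty ✓
all met → apply pickup(D)
after:  towers=[A; B/E; C/G; F] holding=D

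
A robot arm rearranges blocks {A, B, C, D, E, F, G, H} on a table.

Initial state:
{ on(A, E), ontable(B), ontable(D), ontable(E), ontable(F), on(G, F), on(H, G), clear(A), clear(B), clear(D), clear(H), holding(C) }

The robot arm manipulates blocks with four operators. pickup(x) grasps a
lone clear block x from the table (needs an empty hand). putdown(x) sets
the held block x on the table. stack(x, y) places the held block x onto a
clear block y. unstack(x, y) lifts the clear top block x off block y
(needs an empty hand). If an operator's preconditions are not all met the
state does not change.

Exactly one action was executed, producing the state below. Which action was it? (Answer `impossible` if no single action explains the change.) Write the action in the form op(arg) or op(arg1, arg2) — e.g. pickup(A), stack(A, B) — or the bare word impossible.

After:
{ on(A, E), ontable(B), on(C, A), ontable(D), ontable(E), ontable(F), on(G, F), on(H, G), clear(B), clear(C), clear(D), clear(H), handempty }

target: towers=[B; D; E/A/C; F/G/H] holding=-
        putdown(C) → towers=[B; C; D; E/A; F/G/H] holding=-
       stack(C, A) → towers=[B; D; E/A/C; F/G/H] holding=-  ← match
       stack(C, H) → towers=[B; D; E/A; F/G/H/C] holding=-
       stack(C, B) → towers=[B/C; D; E/A; F/G/H] holding=-
       stack(C, D) → towers=[B; D/C; E/A; F/G/H] holding=-

stack(C, A)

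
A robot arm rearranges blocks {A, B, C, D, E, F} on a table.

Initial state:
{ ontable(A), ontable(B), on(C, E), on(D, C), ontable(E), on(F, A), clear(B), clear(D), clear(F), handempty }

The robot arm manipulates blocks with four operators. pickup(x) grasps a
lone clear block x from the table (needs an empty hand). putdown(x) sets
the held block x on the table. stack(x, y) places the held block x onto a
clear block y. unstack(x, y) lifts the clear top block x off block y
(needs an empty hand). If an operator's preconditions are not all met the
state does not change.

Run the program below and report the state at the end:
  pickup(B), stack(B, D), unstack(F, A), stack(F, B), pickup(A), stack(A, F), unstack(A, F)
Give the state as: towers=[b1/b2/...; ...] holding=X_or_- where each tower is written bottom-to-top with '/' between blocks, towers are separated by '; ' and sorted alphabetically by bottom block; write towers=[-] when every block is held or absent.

step 1 (pickup(B)): towers=[A/F; E/C/D] holding=B
step 2 (stack(B, D)): towers=[A/F; E/C/D/B] holding=-
step 3 (unstack(F, A)): towers=[A; E/C/D/B] holding=F
step 4 (stack(F, B)): towers=[A; E/C/D/B/F] holding=-
step 5 (pickup(A)): towers=[E/C/D/B/F] holding=A
step 6 (stack(A, F)): towers=[E/C/D/B/F/A] holding=-
step 7 (unstack(A, F)): towers=[E/C/D/B/F] holding=A

towers=[E/C/D/B/F] holding=A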